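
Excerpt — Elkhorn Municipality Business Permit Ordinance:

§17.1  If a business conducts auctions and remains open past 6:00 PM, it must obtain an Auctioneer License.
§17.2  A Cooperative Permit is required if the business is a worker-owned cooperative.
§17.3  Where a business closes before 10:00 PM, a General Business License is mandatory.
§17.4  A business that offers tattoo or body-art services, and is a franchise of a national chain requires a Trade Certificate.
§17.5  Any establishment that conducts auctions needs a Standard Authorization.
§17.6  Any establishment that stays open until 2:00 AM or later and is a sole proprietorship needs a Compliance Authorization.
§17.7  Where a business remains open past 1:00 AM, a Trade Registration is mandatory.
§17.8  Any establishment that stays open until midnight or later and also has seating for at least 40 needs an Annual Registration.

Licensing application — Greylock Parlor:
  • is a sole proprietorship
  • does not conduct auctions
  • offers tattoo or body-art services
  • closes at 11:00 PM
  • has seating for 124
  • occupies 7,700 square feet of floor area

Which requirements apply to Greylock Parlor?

None

§17.1 does not conduct auctions; closes 11:00 PM, after 6:00 PM → Auctioneer License not required.
§17.2 is a sole proprietorship (not: is a worker-owned cooperative) → Cooperative Permit not required.
§17.3 closes 11:00 PM, after 10:00 PM → General Business License not required.
§17.4 offers tattoo or body-art services; is a sole proprietorship (not: is a franchise of a national chain) → Trade Certificate not required.
§17.5 does not conduct auctions → Standard Authorization not required.
§17.6 closes 11:00 PM, at/before 2:00 AM; is a sole proprietorship → Compliance Authorization not required.
§17.7 closes 11:00 PM, at/before 1:00 AM → Trade Registration not required.
§17.8 closes 11:00 PM, at/before midnight; seating 124 ≥ 40 → Annual Registration not required.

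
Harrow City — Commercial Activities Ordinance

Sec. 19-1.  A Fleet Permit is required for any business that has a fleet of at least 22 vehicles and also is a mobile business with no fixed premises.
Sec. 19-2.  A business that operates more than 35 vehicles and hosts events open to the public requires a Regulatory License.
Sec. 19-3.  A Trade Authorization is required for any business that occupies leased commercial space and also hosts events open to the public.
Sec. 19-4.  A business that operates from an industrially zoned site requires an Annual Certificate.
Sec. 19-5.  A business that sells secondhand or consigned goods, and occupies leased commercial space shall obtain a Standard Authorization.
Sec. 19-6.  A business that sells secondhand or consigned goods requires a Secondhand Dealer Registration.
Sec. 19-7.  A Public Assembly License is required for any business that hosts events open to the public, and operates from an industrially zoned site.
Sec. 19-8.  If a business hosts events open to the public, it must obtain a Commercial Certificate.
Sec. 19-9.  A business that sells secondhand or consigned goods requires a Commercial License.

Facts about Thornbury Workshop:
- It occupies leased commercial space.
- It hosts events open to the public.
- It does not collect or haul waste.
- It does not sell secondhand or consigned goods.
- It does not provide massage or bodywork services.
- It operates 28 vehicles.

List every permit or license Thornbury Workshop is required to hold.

Sec. 19-1. vehicles 28 ≥ 22; occupies leased commercial space (not: is a mobile business with no fixed premises) → Fleet Permit not required.
Sec. 19-2. vehicles 28 ≤ 35; hosts events open to the public → Regulatory License not required.
Sec. 19-3. occupies leased commercial space; hosts events open to the public → Trade Authorization required.
Sec. 19-4. occupies leased commercial space (not: operates from an industrially zoned site) → Annual Certificate not required.
Sec. 19-5. does not sell secondhand or consigned goods; occupies leased commercial space → Standard Authorization not required.
Sec. 19-6. does not sell secondhand or consigned goods → Secondhand Dealer Registration not required.
Sec. 19-7. hosts events open to the public; occupies leased commercial space (not: operates from an industrially zoned site) → Public Assembly License not required.
Sec. 19-8. hosts events open to the public → Commercial Certificate required.
Sec. 19-9. does not sell secondhand or consigned goods → Commercial License not required.

Commercial Certificate, Trade Authorization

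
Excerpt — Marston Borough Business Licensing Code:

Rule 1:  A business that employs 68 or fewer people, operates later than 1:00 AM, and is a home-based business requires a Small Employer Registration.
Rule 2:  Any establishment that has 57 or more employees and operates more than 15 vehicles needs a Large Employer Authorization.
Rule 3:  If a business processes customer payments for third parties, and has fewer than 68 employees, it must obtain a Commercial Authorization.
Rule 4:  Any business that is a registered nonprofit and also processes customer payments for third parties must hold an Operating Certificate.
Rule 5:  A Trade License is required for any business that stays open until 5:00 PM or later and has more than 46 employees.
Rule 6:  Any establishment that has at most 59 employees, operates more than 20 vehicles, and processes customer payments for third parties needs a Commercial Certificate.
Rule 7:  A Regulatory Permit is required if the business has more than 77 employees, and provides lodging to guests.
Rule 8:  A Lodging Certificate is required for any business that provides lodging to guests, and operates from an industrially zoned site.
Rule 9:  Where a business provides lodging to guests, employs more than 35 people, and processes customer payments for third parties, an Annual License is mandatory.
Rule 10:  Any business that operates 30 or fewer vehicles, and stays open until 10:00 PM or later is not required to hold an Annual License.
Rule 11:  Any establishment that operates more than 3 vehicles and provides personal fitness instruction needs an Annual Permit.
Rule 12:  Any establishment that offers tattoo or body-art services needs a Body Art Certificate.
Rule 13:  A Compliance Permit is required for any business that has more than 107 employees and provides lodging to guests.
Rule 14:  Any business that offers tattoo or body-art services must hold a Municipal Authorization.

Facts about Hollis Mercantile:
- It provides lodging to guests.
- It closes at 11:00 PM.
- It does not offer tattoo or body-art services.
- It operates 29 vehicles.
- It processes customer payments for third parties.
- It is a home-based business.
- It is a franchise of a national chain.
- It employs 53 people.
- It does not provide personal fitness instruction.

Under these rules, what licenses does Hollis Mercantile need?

Rule 1: employees 53 ≤ 68; closes 11:00 PM, at/before 1:00 AM; is a home-based business → Small Employer Registration not required.
Rule 2: employees 53 < 57; vehicles 29 > 15 → Large Employer Authorization not required.
Rule 3: processes customer payments for third parties; employees 53 < 68 → Commercial Authorization required.
Rule 4: is a franchise of a national chain (not: is a registered nonprofit); processes customer payments for third parties → Operating Certificate not required.
Rule 5: closes 11:00 PM, after 5:00 PM; employees 53 > 46 → Trade License required.
Rule 6: employees 53 ≤ 59; vehicles 29 > 20; processes customer payments for third parties → Commercial Certificate required.
Rule 7: employees 53 ≤ 77; provides lodging to guests → Regulatory Permit not required.
Rule 8: provides lodging to guests; is a home-based business (not: operates from an industrially zoned site) → Lodging Certificate not required.
Rule 9: provides lodging to guests; employees 53 > 35; processes customer payments for third parties → Annual License required.
Rule 10: vehicles 29 ≤ 30; closes 11:00 PM, after 10:00 PM → exempt from Annual License.
Rule 11: vehicles 29 > 3; does not provide personal fitness instruction → Annual Permit not required.
Rule 12: does not offer tattoo or body-art services → Body Art Certificate not required.
Rule 13: employees 53 ≤ 107; provides lodging to guests → Compliance Permit not required.
Rule 14: does not offer tattoo or body-art services → Municipal Authorization not required.

Commercial Authorization, Commercial Certificate, Trade License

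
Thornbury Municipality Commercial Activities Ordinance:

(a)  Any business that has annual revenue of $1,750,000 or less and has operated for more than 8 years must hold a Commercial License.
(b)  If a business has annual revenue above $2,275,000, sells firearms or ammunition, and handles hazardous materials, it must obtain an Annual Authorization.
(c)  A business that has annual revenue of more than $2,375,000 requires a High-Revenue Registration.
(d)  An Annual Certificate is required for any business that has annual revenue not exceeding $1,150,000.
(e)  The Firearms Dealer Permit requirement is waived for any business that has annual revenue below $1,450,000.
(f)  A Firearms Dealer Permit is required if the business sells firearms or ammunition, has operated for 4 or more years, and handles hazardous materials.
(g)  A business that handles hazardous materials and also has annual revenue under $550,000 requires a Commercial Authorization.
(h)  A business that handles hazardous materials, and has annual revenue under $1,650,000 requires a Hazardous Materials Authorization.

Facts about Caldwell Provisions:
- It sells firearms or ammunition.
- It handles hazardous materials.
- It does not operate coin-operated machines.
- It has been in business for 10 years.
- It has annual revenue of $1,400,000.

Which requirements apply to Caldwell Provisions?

(a) revenue $1,400,000 ≤ $1,750,000; years in business 10 > 8 → Commercial License required.
(b) revenue $1,400,000 ≤ $2,275,000; sells firearms or ammunition; handles hazardous materials → Annual Authorization not required.
(c) revenue $1,400,000 ≤ $2,375,000 → High-Revenue Registration not required.
(d) revenue $1,400,000 > $1,150,000 → Annual Certificate not required.
(e) revenue $1,400,000 < $1,450,000 → exempt from Firearms Dealer Permit.
(f) sells firearms or ammunition; years in business 10 ≥ 4; handles hazardous materials → Firearms Dealer Permit required.
(g) handles hazardous materials; revenue $1,400,000 ≥ $550,000 → Commercial Authorization not required.
(h) handles hazardous materials; revenue $1,400,000 < $1,650,000 → Hazardous Materials Authorization required.

Commercial License, Hazardous Materials Authorization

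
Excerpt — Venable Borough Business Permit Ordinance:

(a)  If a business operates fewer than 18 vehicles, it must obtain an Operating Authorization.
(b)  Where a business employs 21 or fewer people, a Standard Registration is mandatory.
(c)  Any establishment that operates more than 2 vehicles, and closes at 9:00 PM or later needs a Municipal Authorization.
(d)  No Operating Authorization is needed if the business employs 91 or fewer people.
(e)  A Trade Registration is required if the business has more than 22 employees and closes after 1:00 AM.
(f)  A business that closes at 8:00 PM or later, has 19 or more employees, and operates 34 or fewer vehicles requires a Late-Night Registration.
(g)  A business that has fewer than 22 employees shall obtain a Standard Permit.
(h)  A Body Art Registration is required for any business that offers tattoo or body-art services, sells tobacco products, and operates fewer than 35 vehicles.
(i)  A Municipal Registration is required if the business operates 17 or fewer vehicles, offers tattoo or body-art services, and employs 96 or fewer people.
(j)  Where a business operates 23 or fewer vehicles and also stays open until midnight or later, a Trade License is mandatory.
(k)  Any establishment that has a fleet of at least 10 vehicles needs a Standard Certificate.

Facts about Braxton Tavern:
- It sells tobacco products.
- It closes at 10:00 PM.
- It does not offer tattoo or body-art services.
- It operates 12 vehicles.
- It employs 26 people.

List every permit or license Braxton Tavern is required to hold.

Late-Night Registration, Municipal Authorization, Standard Certificate

(a) vehicles 12 < 18 → Operating Authorization required.
(b) employees 26 > 21 → Standard Registration not required.
(c) vehicles 12 > 2; closes 10:00 PM, after 9:00 PM → Municipal Authorization required.
(d) employees 26 ≤ 91 → exempt from Operating Authorization.
(e) employees 26 > 22; closes 10:00 PM, at/before 1:00 AM → Trade Registration not required.
(f) closes 10:00 PM, after 8:00 PM; employees 26 ≥ 19; vehicles 12 ≤ 34 → Late-Night Registration required.
(g) employees 26 ≥ 22 → Standard Permit not required.
(h) does not offer tattoo or body-art services; sells tobacco products; vehicles 12 < 35 → Body Art Registration not required.
(i) vehicles 12 ≤ 17; does not offer tattoo or body-art services; employees 26 ≤ 96 → Municipal Registration not required.
(j) vehicles 12 ≤ 23; closes 10:00 PM, at/before midnight → Trade License not required.
(k) vehicles 12 ≥ 10 → Standard Certificate required.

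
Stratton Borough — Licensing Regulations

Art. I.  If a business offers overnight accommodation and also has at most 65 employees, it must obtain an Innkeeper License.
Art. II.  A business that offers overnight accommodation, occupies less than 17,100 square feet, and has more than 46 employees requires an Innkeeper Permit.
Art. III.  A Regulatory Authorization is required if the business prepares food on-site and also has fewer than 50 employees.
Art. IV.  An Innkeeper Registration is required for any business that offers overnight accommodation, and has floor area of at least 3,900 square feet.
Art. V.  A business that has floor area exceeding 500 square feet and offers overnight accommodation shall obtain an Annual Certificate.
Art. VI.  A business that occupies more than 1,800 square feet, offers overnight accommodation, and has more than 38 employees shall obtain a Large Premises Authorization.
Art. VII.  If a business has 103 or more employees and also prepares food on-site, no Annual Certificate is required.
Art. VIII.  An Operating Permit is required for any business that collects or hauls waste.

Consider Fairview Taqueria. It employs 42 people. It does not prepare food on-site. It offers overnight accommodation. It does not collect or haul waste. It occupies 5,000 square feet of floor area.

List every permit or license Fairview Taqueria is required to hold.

Annual Certificate, Innkeeper License, Innkeeper Registration, Large Premises Authorization

Art. I. offers overnight accommodation; employees 42 ≤ 65 → Innkeeper License required.
Art. II. offers overnight accommodation; floor area 5,000 square feet < 17,100 square feet; employees 42 ≤ 46 → Innkeeper Permit not required.
Art. III. does not prepare food on-site; employees 42 < 50 → Regulatory Authorization not required.
Art. IV. offers overnight accommodation; floor area 5,000 square feet ≥ 3,900 square feet → Innkeeper Registration required.
Art. V. floor area 5,000 square feet > 500 square feet; offers overnight accommodation → Annual Certificate required.
Art. VI. floor area 5,000 square feet > 1,800 square feet; offers overnight accommodation; employees 42 > 38 → Large Premises Authorization required.
Art. VII. employees 42 < 103; does not prepare food on-site → Annual Certificate exemption does not apply.
Art. VIII. does not collect or haul waste → Operating Permit not required.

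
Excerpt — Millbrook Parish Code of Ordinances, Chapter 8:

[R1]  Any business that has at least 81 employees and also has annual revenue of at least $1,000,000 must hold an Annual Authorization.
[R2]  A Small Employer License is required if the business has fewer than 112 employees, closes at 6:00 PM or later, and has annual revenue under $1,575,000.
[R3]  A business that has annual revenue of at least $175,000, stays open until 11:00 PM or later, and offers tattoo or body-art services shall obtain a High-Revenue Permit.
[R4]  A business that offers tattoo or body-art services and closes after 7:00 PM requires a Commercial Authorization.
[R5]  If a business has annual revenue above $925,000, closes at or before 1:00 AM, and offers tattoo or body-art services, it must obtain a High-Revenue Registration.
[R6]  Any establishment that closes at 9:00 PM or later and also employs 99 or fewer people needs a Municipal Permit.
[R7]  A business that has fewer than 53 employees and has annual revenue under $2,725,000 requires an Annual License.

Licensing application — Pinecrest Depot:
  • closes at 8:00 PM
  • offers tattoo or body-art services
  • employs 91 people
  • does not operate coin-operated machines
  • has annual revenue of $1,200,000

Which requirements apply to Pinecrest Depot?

Annual Authorization, Commercial Authorization, High-Revenue Registration, Small Employer License

[R1] employees 91 ≥ 81; revenue $1,200,000 ≥ $1,000,000 → Annual Authorization required.
[R2] employees 91 < 112; closes 8:00 PM, after 6:00 PM; revenue $1,200,000 < $1,575,000 → Small Employer License required.
[R3] revenue $1,200,000 ≥ $175,000; closes 8:00 PM, at/before 11:00 PM; offers tattoo or body-art services → High-Revenue Permit not required.
[R4] offers tattoo or body-art services; closes 8:00 PM, after 7:00 PM → Commercial Authorization required.
[R5] revenue $1,200,000 > $925,000; closes 8:00 PM, at/before 1:00 AM; offers tattoo or body-art services → High-Revenue Registration required.
[R6] closes 8:00 PM, at/before 9:00 PM; employees 91 ≤ 99 → Municipal Permit not required.
[R7] employees 91 ≥ 53; revenue $1,200,000 < $2,725,000 → Annual License not required.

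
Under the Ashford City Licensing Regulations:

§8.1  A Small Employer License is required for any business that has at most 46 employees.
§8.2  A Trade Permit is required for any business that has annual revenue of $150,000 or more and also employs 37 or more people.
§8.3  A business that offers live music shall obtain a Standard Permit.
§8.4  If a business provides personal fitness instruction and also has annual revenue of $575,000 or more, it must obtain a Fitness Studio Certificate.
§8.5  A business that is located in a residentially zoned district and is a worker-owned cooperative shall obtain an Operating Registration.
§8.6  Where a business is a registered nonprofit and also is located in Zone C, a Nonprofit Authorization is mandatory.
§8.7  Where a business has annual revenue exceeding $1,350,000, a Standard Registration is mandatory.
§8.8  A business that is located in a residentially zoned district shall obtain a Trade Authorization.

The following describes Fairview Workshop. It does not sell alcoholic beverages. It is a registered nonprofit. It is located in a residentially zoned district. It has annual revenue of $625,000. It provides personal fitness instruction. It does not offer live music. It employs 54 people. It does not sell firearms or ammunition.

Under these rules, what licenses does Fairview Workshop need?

§8.1 employees 54 > 46 → Small Employer License not required.
§8.2 revenue $625,000 ≥ $150,000; employees 54 ≥ 37 → Trade Permit required.
§8.3 does not offer live music → Standard Permit not required.
§8.4 provides personal fitness instruction; revenue $625,000 ≥ $575,000 → Fitness Studio Certificate required.
§8.5 is located in a residentially zoned district; is a registered nonprofit (not: is a worker-owned cooperative) → Operating Registration not required.
§8.6 is a registered nonprofit; is located in a residentially zoned district (not: is located in Zone C) → Nonprofit Authorization not required.
§8.7 revenue $625,000 ≤ $1,350,000 → Standard Registration not required.
§8.8 is located in a residentially zoned district → Trade Authorization required.

Fitness Studio Certificate, Trade Authorization, Trade Permit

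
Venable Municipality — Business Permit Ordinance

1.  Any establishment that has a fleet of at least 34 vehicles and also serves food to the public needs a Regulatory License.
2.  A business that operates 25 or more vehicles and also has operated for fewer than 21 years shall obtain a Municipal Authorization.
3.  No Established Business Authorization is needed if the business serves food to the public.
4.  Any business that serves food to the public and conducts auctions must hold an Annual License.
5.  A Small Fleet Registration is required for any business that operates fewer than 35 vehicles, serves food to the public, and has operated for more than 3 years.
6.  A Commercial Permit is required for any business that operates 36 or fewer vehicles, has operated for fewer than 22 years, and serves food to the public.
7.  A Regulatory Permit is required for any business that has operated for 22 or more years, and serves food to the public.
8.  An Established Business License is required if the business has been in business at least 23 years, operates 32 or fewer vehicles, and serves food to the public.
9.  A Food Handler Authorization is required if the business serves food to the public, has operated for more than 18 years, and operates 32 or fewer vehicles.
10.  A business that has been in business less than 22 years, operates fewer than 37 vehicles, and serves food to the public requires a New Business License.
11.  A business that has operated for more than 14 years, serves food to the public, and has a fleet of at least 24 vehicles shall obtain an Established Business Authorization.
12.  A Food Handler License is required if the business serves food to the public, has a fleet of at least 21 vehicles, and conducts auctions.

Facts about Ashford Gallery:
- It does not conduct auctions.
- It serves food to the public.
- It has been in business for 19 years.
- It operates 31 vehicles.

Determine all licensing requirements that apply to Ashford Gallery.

Commercial Permit, Food Handler Authorization, Municipal Authorization, New Business License, Small Fleet Registration

1. vehicles 31 < 34; serves food to the public → Regulatory License not required.
2. vehicles 31 ≥ 25; years in business 19 < 21 → Municipal Authorization required.
3. serves food to the public → exempt from Established Business Authorization.
4. serves food to the public; does not conduct auctions → Annual License not required.
5. vehicles 31 < 35; serves food to the public; years in business 19 > 3 → Small Fleet Registration required.
6. vehicles 31 ≤ 36; years in business 19 < 22; serves food to the public → Commercial Permit required.
7. years in business 19 < 22; serves food to the public → Regulatory Permit not required.
8. years in business 19 < 23; vehicles 31 ≤ 32; serves food to the public → Established Business License not required.
9. serves food to the public; years in business 19 > 18; vehicles 31 ≤ 32 → Food Handler Authorization required.
10. years in business 19 < 22; vehicles 31 < 37; serves food to the public → New Business License required.
11. years in business 19 > 14; serves food to the public; vehicles 31 ≥ 24 → Established Business Authorization required.
12. serves food to the public; vehicles 31 ≥ 21; does not conduct auctions → Food Handler License not required.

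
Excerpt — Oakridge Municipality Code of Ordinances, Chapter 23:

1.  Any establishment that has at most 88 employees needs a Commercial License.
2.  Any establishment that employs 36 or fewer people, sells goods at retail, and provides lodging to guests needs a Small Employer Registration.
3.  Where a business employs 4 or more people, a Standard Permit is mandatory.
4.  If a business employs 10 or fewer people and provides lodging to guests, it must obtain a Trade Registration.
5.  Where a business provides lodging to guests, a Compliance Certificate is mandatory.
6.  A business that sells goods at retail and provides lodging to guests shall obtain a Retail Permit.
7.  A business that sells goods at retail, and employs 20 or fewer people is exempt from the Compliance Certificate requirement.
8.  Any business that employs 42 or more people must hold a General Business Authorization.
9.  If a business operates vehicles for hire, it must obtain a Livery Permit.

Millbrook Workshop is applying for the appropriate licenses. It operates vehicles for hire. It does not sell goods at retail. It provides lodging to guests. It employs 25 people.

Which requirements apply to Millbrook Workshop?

Commercial License, Compliance Certificate, Livery Permit, Standard Permit

1. employees 25 ≤ 88 → Commercial License required.
2. employees 25 ≤ 36; does not sell goods at retail; provides lodging to guests → Small Employer Registration not required.
3. employees 25 ≥ 4 → Standard Permit required.
4. employees 25 > 10; provides lodging to guests → Trade Registration not required.
5. provides lodging to guests → Compliance Certificate required.
6. does not sell goods at retail; provides lodging to guests → Retail Permit not required.
7. does not sell goods at retail; employees 25 > 20 → Compliance Certificate exemption does not apply.
8. employees 25 < 42 → General Business Authorization not required.
9. operates vehicles for hire → Livery Permit required.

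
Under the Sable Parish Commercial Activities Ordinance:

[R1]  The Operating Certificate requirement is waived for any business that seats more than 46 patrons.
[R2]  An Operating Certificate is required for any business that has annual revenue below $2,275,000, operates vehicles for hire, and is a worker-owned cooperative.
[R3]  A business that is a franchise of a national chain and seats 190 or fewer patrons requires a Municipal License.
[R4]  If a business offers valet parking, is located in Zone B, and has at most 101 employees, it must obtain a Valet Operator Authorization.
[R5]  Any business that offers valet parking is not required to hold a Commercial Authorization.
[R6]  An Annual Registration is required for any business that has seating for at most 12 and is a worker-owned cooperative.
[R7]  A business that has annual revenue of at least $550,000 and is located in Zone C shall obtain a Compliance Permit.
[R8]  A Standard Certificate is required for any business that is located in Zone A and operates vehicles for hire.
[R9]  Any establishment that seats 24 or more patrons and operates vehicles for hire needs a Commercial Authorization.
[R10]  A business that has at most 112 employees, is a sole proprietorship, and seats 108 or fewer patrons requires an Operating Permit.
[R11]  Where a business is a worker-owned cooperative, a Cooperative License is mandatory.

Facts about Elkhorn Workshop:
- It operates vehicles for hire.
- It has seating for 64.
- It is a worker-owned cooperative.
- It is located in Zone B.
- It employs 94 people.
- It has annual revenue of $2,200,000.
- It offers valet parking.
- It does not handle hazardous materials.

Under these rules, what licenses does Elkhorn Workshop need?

[R1] seating 64 > 46 → exempt from Operating Certificate.
[R2] revenue $2,200,000 < $2,275,000; operates vehicles for hire; is a worker-owned cooperative → Operating Certificate required.
[R3] is a worker-owned cooperative (not: is a franchise of a national chain); seating 64 ≤ 190 → Municipal License not required.
[R4] offers valet parking; is located in Zone B; employees 94 ≤ 101 → Valet Operator Authorization required.
[R5] offers valet parking → exempt from Commercial Authorization.
[R6] seating 64 > 12; is a worker-owned cooperative → Annual Registration not required.
[R7] revenue $2,200,000 ≥ $550,000; is located in Zone B (not: is located in Zone C) → Compliance Permit not required.
[R8] is located in Zone B (not: is located in Zone A); operates vehicles for hire → Standard Certificate not required.
[R9] seating 64 ≥ 24; operates vehicles for hire → Commercial Authorization required.
[R10] employees 94 ≤ 112; is a worker-owned cooperative (not: is a sole proprietorship); seating 64 ≤ 108 → Operating Permit not required.
[R11] is a worker-owned cooperative → Cooperative License required.

Cooperative License, Valet Operator Authorization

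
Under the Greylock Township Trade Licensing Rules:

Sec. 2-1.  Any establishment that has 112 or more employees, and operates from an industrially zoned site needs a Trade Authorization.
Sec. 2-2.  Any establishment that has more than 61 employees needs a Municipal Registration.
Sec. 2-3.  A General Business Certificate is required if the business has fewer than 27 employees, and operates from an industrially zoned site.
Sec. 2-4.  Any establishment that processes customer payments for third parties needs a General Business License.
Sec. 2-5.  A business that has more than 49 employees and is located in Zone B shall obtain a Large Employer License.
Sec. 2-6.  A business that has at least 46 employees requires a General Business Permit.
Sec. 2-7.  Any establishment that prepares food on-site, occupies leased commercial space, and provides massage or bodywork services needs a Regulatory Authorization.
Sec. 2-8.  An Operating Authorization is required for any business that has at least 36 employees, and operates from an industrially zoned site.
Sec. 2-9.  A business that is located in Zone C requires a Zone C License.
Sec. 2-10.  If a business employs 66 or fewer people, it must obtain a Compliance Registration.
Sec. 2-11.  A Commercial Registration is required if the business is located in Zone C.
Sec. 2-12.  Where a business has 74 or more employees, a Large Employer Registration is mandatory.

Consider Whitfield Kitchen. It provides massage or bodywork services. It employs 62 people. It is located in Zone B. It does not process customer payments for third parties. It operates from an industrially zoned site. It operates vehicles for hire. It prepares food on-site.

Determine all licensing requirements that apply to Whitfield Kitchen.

Compliance Registration, General Business Permit, Large Employer License, Municipal Registration, Operating Authorization

Sec. 2-1. employees 62 < 112; operates from an industrially zoned site → Trade Authorization not required.
Sec. 2-2. employees 62 > 61 → Municipal Registration required.
Sec. 2-3. employees 62 ≥ 27; operates from an industrially zoned site → General Business Certificate not required.
Sec. 2-4. does not process customer payments for third parties → General Business License not required.
Sec. 2-5. employees 62 > 49; is located in Zone B → Large Employer License required.
Sec. 2-6. employees 62 ≥ 46 → General Business Permit required.
Sec. 2-7. prepares food on-site; operates from an industrially zoned site (not: occupies leased commercial space); provides massage or bodywork services → Regulatory Authorization not required.
Sec. 2-8. employees 62 ≥ 36; operates from an industrially zoned site → Operating Authorization required.
Sec. 2-9. is located in Zone B (not: is located in Zone C) → Zone C License not required.
Sec. 2-10. employees 62 ≤ 66 → Compliance Registration required.
Sec. 2-11. is located in Zone B (not: is located in Zone C) → Commercial Registration not required.
Sec. 2-12. employees 62 < 74 → Large Employer Registration not required.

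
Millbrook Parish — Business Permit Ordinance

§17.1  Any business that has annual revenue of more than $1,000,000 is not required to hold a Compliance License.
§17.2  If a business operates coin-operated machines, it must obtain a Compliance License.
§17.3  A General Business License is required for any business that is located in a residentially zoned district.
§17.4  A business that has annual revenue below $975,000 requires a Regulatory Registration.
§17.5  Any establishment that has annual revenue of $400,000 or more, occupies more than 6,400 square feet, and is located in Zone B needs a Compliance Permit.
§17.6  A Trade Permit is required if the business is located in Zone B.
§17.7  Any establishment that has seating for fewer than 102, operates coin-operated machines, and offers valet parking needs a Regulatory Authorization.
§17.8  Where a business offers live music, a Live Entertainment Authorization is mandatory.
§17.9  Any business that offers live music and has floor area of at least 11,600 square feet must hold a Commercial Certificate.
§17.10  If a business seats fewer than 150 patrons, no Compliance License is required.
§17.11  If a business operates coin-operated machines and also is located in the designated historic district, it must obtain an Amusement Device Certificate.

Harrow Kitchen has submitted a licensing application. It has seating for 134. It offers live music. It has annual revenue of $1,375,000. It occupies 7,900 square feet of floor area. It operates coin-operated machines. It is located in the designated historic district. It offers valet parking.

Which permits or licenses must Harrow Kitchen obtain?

Amusement Device Certificate, Live Entertainment Authorization

§17.1 revenue $1,375,000 > $1,000,000 → exempt from Compliance License.
§17.2 operates coin-operated machines → Compliance License required.
§17.3 is located in the designated historic district (not: is located in a residentially zoned district) → General Business License not required.
§17.4 revenue $1,375,000 ≥ $975,000 → Regulatory Registration not required.
§17.5 revenue $1,375,000 ≥ $400,000; floor area 7,900 square feet > 6,400 square feet; is located in the designated historic district (not: is located in Zone B) → Compliance Permit not required.
§17.6 is located in the designated historic district (not: is located in Zone B) → Trade Permit not required.
§17.7 seating 134 ≥ 102; operates coin-operated machines; offers valet parking → Regulatory Authorization not required.
§17.8 offers live music → Live Entertainment Authorization required.
§17.9 offers live music; floor area 7,900 square feet < 11,600 square feet → Commercial Certificate not required.
§17.10 seating 134 < 150 → exempt from Compliance License.
§17.11 operates coin-operated machines; is located in the designated historic district → Amusement Device Certificate required.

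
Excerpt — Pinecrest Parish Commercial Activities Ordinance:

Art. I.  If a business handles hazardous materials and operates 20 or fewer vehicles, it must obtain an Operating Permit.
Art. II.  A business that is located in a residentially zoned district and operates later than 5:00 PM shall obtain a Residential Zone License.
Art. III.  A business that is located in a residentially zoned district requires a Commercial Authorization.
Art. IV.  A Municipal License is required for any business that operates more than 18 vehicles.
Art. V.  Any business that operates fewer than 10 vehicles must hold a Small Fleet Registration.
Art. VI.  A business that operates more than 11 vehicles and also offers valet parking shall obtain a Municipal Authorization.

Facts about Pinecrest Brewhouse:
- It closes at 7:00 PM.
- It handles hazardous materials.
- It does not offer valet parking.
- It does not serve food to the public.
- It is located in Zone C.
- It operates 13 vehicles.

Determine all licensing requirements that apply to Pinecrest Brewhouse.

Operating Permit

Art. I. handles hazardous materials; vehicles 13 ≤ 20 → Operating Permit required.
Art. II. is located in Zone C (not: is located in a residentially zoned district); closes 7:00 PM, after 5:00 PM → Residential Zone License not required.
Art. III. is located in Zone C (not: is located in a residentially zoned district) → Commercial Authorization not required.
Art. IV. vehicles 13 ≤ 18 → Municipal License not required.
Art. V. vehicles 13 ≥ 10 → Small Fleet Registration not required.
Art. VI. vehicles 13 > 11; does not offer valet parking → Municipal Authorization not required.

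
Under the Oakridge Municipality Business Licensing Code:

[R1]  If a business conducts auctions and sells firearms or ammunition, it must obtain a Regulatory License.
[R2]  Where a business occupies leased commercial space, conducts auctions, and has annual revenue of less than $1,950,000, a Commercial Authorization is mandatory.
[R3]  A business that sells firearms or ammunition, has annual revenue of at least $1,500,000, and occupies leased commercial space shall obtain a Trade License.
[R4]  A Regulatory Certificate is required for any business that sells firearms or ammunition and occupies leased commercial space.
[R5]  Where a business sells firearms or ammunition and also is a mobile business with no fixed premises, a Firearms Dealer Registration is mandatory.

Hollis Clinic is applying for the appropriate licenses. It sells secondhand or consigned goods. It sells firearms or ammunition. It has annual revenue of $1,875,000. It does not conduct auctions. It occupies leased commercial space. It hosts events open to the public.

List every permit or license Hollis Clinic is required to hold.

Regulatory Certificate, Trade License

[R1] does not conduct auctions; sells firearms or ammunition → Regulatory License not required.
[R2] occupies leased commercial space; does not conduct auctions; revenue $1,875,000 < $1,950,000 → Commercial Authorization not required.
[R3] sells firearms or ammunition; revenue $1,875,000 ≥ $1,500,000; occupies leased commercial space → Trade License required.
[R4] sells firearms or ammunition; occupies leased commercial space → Regulatory Certificate required.
[R5] sells firearms or ammunition; occupies leased commercial space (not: is a mobile business with no fixed premises) → Firearms Dealer Registration not required.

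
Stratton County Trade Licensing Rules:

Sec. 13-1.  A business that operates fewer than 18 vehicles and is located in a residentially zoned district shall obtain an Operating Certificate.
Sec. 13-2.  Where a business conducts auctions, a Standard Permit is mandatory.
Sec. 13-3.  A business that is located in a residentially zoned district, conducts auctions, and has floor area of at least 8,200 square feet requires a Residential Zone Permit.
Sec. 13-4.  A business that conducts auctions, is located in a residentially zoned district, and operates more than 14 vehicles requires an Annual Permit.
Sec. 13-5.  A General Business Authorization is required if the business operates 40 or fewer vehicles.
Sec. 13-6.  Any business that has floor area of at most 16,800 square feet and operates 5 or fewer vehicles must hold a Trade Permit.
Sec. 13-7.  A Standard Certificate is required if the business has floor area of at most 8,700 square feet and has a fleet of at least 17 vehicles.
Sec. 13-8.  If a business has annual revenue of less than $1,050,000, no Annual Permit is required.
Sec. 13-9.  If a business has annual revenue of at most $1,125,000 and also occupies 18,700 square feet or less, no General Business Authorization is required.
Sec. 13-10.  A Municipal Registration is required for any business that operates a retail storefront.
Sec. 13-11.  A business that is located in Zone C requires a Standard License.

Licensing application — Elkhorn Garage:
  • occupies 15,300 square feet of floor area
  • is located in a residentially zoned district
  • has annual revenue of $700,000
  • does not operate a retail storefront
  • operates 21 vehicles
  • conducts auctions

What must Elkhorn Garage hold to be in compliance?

Residential Zone Permit, Standard Permit

Sec. 13-1. vehicles 21 ≥ 18; is located in a residentially zoned district → Operating Certificate not required.
Sec. 13-2. conducts auctions → Standard Permit required.
Sec. 13-3. is located in a residentially zoned district; conducts auctions; floor area 15,300 square feet ≥ 8,200 square feet → Residential Zone Permit required.
Sec. 13-4. conducts auctions; is located in a residentially zoned district; vehicles 21 > 14 → Annual Permit required.
Sec. 13-5. vehicles 21 ≤ 40 → General Business Authorization required.
Sec. 13-6. floor area 15,300 square feet ≤ 16,800 square feet; vehicles 21 > 5 → Trade Permit not required.
Sec. 13-7. floor area 15,300 square feet > 8,700 square feet; vehicles 21 ≥ 17 → Standard Certificate not required.
Sec. 13-8. revenue $700,000 < $1,050,000 → exempt from Annual Permit.
Sec. 13-9. revenue $700,000 ≤ $1,125,000; floor area 15,300 square feet ≤ 18,700 square feet → exempt from General Business Authorization.
Sec. 13-10. does not operate a retail storefront → Municipal Registration not required.
Sec. 13-11. is located in a residentially zoned district (not: is located in Zone C) → Standard License not required.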